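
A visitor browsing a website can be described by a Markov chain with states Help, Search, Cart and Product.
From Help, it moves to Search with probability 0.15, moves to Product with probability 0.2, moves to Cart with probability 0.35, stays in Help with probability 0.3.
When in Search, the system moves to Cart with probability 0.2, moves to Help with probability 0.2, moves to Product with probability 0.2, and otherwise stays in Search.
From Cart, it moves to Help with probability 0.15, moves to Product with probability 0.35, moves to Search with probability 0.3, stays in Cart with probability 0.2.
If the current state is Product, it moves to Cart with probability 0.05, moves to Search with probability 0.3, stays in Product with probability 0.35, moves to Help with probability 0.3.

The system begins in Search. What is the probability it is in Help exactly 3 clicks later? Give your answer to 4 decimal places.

0.2390

Propagate the distribution vector 3 clicks from Search.
After 0 clicks: (0.0000, 1.0000, 0.0000, 0.0000)
After 1 click: (0.2000, 0.4000, 0.2000, 0.2000)
After 2 clicks: (0.2300, 0.3100, 0.2000, 0.2600)
After 3 clicks: (0.2390, 0.2965, 0.1955, 0.2690)
P(in Help after 3 clicks) = 0.2390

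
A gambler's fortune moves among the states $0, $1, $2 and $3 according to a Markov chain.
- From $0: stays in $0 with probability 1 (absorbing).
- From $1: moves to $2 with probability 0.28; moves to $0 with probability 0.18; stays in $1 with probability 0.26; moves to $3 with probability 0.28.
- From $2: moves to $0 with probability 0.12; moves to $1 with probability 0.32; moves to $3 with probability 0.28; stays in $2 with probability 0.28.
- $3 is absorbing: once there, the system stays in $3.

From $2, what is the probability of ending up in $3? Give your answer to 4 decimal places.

Let h(s) be the probability of absorption at $3 starting from transient state s. Then h($3) = 1 and h($0) = 0. By first-step analysis:
h($1) = 0.18·0 + 0.26·h($1) + 0.28·h($2) + 0.28·1
h($2) = 0.12·0 + 0.32·h($1) + 0.28·h($2) + 0.28·1
Solving: h($1) = 0.6318, h($2) = 0.6697.
Starting from $2, the probability is 0.6697.

0.6697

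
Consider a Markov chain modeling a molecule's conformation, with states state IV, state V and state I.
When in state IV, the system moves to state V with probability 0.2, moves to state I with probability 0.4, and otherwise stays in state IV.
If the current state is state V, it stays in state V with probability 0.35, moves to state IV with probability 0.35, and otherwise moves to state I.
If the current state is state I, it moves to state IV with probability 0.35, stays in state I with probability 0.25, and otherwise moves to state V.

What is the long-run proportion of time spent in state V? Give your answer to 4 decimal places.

Let the stationary distribution be π with π = πP and π_1 + π_2 + π_3 = 1.
π_1 = 0.4·π_1 + 0.35·π_2 + 0.35·π_3
π_2 = 0.2·π_1 + 0.35·π_2 + 0.4·π_3
Solving with the normalization constraint gives π = (0.3684, 0.3108, 0.3208).
So the stationary probability of state V is 0.3108.

0.3108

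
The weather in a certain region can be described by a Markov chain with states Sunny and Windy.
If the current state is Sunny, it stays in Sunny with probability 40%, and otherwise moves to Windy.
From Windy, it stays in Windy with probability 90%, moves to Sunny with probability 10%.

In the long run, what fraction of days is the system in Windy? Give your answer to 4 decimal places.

Let the stationary distribution be π with π = πP and π_1 + π_2 = 1.
π_1 = 0.4·π_1 + 0.1·π_2
Solving with the normalization constraint gives π = (0.1429, 0.8571).
So the stationary probability of Windy is 0.8571.

0.8571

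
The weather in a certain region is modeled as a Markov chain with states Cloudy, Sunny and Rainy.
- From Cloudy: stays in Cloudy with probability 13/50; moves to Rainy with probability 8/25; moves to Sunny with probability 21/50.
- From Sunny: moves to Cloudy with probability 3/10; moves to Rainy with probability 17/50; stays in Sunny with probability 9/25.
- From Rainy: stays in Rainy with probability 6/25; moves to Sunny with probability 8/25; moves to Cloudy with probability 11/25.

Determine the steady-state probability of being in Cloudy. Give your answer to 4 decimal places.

0.3293

Let the stationary distribution be π with π = πP and π_1 + π_2 + π_3 = 1.
π_1 = 0.26·π_1 + 0.3·π_2 + 0.44·π_3
π_2 = 0.42·π_1 + 0.36·π_2 + 0.32·π_3
Solving with the normalization constraint gives π = (0.3293, 0.3676, 0.3031).
So the stationary probability of Cloudy is 0.3293.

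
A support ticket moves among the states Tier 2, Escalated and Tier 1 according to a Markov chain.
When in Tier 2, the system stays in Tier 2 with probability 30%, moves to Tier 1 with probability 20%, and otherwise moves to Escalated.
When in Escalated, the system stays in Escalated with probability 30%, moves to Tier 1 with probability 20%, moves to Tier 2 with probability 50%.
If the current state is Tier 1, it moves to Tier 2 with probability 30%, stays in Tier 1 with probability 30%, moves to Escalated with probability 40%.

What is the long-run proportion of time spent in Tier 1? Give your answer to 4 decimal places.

0.2222

Let the stationary distribution be π with π = πP and π_1 + π_2 + π_3 = 1.
π_1 = 0.3·π_1 + 0.5·π_2 + 0.3·π_3
π_2 = 0.5·π_1 + 0.3·π_2 + 0.4·π_3
Solving with the normalization constraint gives π = (0.3796, 0.3981, 0.2222).
So the stationary probability of Tier 1 is 0.2222.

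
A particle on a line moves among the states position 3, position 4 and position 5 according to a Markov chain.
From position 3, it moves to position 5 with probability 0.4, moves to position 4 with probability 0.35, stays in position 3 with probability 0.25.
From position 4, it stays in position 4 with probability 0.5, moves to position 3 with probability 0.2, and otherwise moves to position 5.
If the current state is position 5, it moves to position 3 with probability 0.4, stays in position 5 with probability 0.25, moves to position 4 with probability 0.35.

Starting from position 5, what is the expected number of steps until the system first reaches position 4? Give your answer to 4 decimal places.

Let t(s) be the expected number of steps to first reach position 4 from state s, with t(position 4) = 0. Conditioning on the first step:
t(position 3) = 1 + 0.25·t(position 3) + 0.4·t(position 5)
t(position 5) = 1 + 0.4·t(position 3) + 0.25·t(position 5)
Solving: t(position 3) = 2.8571, t(position 5) = 2.8571.
Expected steps from position 5 to position 4: 2.8571.

2.8571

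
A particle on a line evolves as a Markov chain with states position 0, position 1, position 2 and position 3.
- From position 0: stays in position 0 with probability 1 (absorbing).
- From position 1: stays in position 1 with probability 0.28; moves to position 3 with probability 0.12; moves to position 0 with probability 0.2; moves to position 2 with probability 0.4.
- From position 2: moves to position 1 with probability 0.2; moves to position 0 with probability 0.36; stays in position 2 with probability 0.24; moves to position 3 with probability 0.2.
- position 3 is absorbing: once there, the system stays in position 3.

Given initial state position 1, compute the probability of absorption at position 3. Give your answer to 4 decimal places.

0.3664

Let h(s) be the probability of absorption at position 3 starting from transient state s. Then h(position 3) = 1 and h(position 0) = 0. By first-step analysis:
h(position 1) = 0.2·0 + 0.28·h(position 1) + 0.4·h(position 2) + 0.12·1
h(position 2) = 0.36·0 + 0.2·h(position 1) + 0.24·h(position 2) + 0.2·1
Solving: h(position 1) = 0.3664, h(position 2) = 0.3596.
Starting from position 1, the probability is 0.3664.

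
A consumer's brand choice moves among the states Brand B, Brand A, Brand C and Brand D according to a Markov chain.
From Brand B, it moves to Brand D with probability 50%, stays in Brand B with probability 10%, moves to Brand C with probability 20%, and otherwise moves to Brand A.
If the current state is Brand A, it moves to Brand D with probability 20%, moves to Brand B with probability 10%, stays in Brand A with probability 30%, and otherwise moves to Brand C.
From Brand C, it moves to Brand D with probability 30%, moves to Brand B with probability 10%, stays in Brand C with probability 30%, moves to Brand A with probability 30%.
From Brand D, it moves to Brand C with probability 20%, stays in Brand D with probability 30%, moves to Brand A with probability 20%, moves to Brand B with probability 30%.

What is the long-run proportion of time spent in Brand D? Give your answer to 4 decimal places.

0.3070

Let the stationary distribution be π with π = πP and π_1 + π_2 + π_3 + π_4 = 1.
π_1 = 0.1·π_1 + 0.1·π_2 + 0.1·π_3 + 0.3·π_4
π_2 = 0.2·π_1 + 0.3·π_2 + 0.3·π_3 + 0.2·π_4
π_3 = 0.2·π_1 + 0.4·π_2 + 0.3·π_3 + 0.2·π_4
Solving with the normalization constraint gives π = (0.1614, 0.2532, 0.2785, 0.3070).
So the stationary probability of Brand D is 0.3070.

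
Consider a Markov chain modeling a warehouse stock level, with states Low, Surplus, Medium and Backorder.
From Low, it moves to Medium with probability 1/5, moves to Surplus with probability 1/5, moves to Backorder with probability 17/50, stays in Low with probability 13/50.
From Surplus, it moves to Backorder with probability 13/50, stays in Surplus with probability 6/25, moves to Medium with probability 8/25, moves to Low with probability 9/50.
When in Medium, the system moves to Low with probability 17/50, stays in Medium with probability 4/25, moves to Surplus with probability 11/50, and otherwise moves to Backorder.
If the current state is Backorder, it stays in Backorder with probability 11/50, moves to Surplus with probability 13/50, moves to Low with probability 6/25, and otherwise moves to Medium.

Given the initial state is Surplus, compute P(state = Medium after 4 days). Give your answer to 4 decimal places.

Propagate the distribution vector 4 days from Surplus.
After 0 days: (0.0000, 1.0000, 0.0000, 0.0000)
After 1 day: (0.1800, 0.2400, 0.3200, 0.2600)
After 2 days: (0.2612, 0.2316, 0.2368, 0.2704)
After 3 days: (0.2550, 0.2302, 0.2400, 0.2748)
After 4 days: (0.2553, 0.2305, 0.2400, 0.2742)
P(in Medium after 4 days) = 0.2400

0.2400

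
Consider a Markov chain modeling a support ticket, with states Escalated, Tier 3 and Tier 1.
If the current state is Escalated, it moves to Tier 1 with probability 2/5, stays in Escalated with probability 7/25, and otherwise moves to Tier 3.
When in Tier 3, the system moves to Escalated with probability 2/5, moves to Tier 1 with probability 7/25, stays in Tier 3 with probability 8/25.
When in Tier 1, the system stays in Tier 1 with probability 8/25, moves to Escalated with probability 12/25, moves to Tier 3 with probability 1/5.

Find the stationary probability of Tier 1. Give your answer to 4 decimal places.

0.3393

Let the stationary distribution be π with π = πP and π_1 + π_2 + π_3 = 1.
π_1 = 0.28·π_1 + 0.4·π_2 + 0.48·π_3
π_2 = 0.32·π_1 + 0.32·π_2 + 0.2·π_3
Solving with the normalization constraint gives π = (0.3814, 0.2793, 0.3393).
So the stationary probability of Tier 1 is 0.3393.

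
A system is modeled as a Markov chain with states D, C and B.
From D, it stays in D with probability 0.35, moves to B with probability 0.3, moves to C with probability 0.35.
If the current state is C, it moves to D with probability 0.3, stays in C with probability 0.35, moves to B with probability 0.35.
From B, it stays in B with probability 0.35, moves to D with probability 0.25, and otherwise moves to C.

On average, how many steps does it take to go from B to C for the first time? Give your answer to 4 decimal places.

Let t(s) be the expected number of steps to first reach C from state s, with t(C) = 0. Conditioning on the first step:
t(D) = 1 + 0.35·t(D) + 0.3·t(B)
t(B) = 1 + 0.25·t(D) + 0.35·t(B)
Solving: t(D) = 2.7338, t(B) = 2.5899.
Expected steps from B to C: 2.5899.

2.5899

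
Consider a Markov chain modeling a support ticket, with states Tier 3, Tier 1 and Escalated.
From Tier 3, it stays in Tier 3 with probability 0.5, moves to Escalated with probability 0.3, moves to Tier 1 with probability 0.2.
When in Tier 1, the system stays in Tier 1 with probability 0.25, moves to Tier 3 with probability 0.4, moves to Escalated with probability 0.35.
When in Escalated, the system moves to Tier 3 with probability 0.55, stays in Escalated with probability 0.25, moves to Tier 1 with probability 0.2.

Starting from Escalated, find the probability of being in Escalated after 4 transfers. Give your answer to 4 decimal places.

Propagate the distribution vector 4 transfers from Escalated.
After 0 transfers: (0.0000, 0.0000, 1.0000)
After 1 transfer: (0.5500, 0.2000, 0.2500)
After 2 transfers: (0.4925, 0.2100, 0.2975)
After 3 transfers: (0.4939, 0.2105, 0.2956)
After 4 transfers: (0.4937, 0.2105, 0.2957)
P(in Escalated after 4 transfers) = 0.2957

0.2957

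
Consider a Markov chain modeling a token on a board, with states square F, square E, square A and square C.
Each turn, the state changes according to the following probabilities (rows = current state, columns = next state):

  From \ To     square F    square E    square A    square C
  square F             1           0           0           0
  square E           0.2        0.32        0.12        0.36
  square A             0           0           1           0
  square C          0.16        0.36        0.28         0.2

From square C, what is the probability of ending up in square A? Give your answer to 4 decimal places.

0.5637

Let h(s) be the probability of absorption at square A starting from transient state s. Then h(square A) = 1 and h(square F) = 0. By first-step analysis:
h(square E) = 0.2·0 + 0.32·h(square E) + 0.12·1 + 0.36·h(square C)
h(square C) = 0.16·0 + 0.36·h(square E) + 0.28·1 + 0.2·h(square C)
Solving: h(square E) = 0.4749, h(square C) = 0.5637.
Starting from square C, the probability is 0.5637.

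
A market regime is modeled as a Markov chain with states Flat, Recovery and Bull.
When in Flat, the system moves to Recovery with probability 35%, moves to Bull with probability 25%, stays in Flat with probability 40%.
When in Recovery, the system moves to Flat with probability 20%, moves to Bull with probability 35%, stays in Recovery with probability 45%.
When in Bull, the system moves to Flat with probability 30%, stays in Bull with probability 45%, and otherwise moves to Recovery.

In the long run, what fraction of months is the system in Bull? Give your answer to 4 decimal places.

0.3562

Let the stationary distribution be π with π = πP and π_1 + π_2 + π_3 = 1.
π_1 = 0.4·π_1 + 0.2·π_2 + 0.3·π_3
π_2 = 0.35·π_1 + 0.45·π_2 + 0.25·π_3
Solving with the normalization constraint gives π = (0.2945, 0.3493, 0.3562).
So the stationary probability of Bull is 0.3562.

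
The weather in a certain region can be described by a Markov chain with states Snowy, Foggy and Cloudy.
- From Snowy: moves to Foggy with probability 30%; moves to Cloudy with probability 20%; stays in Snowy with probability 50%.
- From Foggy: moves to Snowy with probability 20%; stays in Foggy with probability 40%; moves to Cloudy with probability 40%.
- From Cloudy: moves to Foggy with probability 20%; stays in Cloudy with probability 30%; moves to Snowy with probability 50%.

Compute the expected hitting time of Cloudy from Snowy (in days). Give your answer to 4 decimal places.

3.7500

Let t(s) be the expected number of days to first reach Cloudy from state s, with t(Cloudy) = 0. Conditioning on the first day:
t(Snowy) = 1 + 0.5·t(Snowy) + 0.3·t(Foggy)
t(Foggy) = 1 + 0.2·t(Snowy) + 0.4·t(Foggy)
Solving: t(Snowy) = 3.7500, t(Foggy) = 2.9167.
Expected days from Snowy to Cloudy: 3.7500.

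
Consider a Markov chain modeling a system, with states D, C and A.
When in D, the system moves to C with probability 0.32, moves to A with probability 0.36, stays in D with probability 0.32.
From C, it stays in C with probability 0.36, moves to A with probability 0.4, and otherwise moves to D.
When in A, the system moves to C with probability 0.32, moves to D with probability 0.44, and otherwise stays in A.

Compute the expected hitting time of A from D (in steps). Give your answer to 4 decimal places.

Let t(s) be the expected number of steps to first reach A from state s, with t(A) = 0. Conditioning on the first step:
t(D) = 1 + 0.32·t(D) + 0.32·t(C)
t(C) = 1 + 0.24·t(D) + 0.36·t(C)
Solving: t(D) = 2.6786, t(C) = 2.5670.
Expected steps from D to A: 2.6786.

2.6786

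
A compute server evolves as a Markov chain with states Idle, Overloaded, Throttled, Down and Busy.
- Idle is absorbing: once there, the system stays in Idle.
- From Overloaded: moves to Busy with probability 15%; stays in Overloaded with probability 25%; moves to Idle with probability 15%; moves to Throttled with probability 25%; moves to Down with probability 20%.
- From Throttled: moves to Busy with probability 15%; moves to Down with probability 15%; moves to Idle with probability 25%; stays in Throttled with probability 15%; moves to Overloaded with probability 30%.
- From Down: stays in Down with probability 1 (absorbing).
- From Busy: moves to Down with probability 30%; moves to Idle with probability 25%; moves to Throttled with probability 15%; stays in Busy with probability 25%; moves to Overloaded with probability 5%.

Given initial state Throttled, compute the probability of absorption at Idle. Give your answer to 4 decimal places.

Let h(s) be the probability of absorption at Idle starting from transient state s. Then h(Idle) = 1 and h(Down) = 0. By first-step analysis:
h(Overloaded) = 0.15·1 + 0.25·h(Overloaded) + 0.25·h(Throttled) + 0.2·0 + 0.15·h(Busy)
h(Throttled) = 0.25·1 + 0.3·h(Overloaded) + 0.15·h(Throttled) + 0.15·0 + 0.15·h(Busy)
h(Busy) = 0.25·1 + 0.05·h(Overloaded) + 0.15·h(Throttled) + 0.3·0 + 0.25·h(Busy)
Solving: h(Overloaded) = 0.4769, h(Throttled) = 0.5462, h(Busy) = 0.4744.
Starting from Throttled, the probability is 0.5462.

0.5462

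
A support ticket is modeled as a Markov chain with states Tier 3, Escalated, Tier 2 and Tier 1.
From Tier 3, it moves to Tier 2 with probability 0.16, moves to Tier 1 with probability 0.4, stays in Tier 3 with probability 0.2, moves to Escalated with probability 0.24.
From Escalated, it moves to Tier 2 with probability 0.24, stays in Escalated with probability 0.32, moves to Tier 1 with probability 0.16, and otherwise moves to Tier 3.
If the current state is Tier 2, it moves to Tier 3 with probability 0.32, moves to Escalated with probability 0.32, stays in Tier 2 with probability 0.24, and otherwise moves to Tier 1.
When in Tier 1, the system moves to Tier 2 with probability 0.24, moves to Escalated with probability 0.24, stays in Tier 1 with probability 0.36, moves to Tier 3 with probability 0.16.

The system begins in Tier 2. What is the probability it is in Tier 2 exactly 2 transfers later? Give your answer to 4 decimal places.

0.2144

Propagate the distribution vector 2 transfers from Tier 2.
After 0 transfers: (0.0000, 0.0000, 1.0000, 0.0000)
After 1 transfer: (0.3200, 0.3200, 0.2400, 0.1200)
After 2 transfers: (0.2496, 0.2848, 0.2144, 0.2512)
P(in Tier 2 after 2 transfers) = 0.2144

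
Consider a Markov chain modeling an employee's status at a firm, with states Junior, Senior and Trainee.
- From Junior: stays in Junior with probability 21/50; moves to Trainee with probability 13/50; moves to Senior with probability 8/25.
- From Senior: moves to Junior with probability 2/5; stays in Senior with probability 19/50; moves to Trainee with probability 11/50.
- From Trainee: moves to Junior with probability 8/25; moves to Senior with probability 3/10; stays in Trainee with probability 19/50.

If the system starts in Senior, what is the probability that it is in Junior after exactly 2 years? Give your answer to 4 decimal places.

0.3904

Sum over the intermediate state after 1 year:
P = P(Senior→Junior)·P(Junior→Junior) + P(Senior→Senior)·P(Senior→Junior) + P(Senior→Trainee)·P(Trainee→Junior)
  = 0.4×0.42 + 0.38×0.4 + 0.22×0.32
  = 0.1680 + 0.1520 + 0.0704 = 0.3904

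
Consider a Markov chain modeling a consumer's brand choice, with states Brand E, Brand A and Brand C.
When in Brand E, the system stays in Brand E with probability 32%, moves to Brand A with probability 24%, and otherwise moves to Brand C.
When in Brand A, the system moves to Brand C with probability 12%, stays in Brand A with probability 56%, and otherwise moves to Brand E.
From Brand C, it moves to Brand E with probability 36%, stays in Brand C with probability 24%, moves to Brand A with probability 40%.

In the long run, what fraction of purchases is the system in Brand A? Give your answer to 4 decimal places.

Let the stationary distribution be π with π = πP and π_1 + π_2 + π_3 = 1.
π_1 = 0.32·π_1 + 0.32·π_2 + 0.36·π_3
π_2 = 0.24·π_1 + 0.56·π_2 + 0.4·π_3
Solving with the normalization constraint gives π = (0.3303, 0.4133, 0.2565).
So the stationary probability of Brand A is 0.4133.

0.4133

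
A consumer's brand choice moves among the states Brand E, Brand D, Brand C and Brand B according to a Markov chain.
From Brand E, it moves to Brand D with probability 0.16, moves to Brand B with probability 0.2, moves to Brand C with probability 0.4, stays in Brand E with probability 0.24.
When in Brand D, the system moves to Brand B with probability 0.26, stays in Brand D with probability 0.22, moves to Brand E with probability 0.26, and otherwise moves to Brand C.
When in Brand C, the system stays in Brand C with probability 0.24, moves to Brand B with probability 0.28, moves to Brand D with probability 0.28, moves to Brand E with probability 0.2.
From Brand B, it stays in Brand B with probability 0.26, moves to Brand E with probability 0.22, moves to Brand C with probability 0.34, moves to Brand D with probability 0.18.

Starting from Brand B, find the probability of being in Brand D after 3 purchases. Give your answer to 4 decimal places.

Propagate the distribution vector 3 purchases from Brand B.
After 0 purchases: (0.0000, 0.0000, 0.0000, 1.0000)
After 1 purchase: (0.2200, 0.1800, 0.3400, 0.2600)
After 2 purchases: (0.2248, 0.2168, 0.3048, 0.2536)
After 3 purchases: (0.2271, 0.2147, 0.3057, 0.2526)
P(in Brand D after 3 purchases) = 0.2147

0.2147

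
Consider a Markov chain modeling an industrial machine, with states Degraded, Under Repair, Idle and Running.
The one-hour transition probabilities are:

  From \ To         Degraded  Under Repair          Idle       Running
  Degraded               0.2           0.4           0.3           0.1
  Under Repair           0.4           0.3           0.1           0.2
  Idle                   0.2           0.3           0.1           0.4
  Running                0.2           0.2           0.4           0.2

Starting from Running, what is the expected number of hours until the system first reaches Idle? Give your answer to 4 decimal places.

3.4400

Let t(s) be the expected number of hours to first reach Idle from state s, with t(Idle) = 0. Conditioning on the first hour:
t(Degraded) = 1 + 0.2·t(Degraded) + 0.4·t(Under Repair) + 0.1·t(Running)
t(Under Repair) = 1 + 0.4·t(Degraded) + 0.3·t(Under Repair) + 0.2·t(Running)
t(Running) = 1 + 0.2·t(Degraded) + 0.2·t(Under Repair) + 0.2·t(Running)
Solving: t(Degraded) = 4.0400, t(Under Repair) = 4.7200, t(Running) = 3.4400.
Expected hours from Running to Idle: 3.4400.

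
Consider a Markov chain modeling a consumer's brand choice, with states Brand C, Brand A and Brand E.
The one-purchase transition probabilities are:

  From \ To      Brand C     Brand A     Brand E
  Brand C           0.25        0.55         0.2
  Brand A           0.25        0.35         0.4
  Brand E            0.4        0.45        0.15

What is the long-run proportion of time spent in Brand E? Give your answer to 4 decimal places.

Let the stationary distribution be π with π = πP and π_1 + π_2 + π_3 = 1.
π_1 = 0.25·π_1 + 0.25·π_2 + 0.4·π_3
π_2 = 0.55·π_1 + 0.35·π_2 + 0.45·π_3
Solving with the normalization constraint gives π = (0.2910, 0.4355, 0.2734).
So the stationary probability of Brand E is 0.2734.

0.2734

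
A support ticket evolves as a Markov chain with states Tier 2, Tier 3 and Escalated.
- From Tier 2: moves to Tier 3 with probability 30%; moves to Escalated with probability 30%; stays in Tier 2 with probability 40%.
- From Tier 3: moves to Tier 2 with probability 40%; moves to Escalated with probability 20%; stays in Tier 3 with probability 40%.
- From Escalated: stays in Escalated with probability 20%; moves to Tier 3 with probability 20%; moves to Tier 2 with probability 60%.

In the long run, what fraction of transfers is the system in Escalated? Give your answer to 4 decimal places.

Let the stationary distribution be π with π = πP and π_1 + π_2 + π_3 = 1.
π_1 = 0.4·π_1 + 0.4·π_2 + 0.6·π_3
π_2 = 0.3·π_1 + 0.4·π_2 + 0.2·π_3
Solving with the normalization constraint gives π = (0.4490, 0.3061, 0.2449).
So the stationary probability of Escalated is 0.2449.

0.2449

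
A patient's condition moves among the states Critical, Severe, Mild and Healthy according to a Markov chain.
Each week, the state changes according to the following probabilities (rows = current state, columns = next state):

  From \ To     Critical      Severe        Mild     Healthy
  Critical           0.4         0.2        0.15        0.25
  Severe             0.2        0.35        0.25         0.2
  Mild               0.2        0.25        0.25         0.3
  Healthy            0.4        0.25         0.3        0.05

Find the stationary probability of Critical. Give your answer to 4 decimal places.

Let the stationary distribution be π with π = πP and π_1 + π_2 + π_3 + π_4 = 1.
π_1 = 0.4·π_1 + 0.2·π_2 + 0.2·π_3 + 0.4·π_4
π_2 = 0.2·π_1 + 0.35·π_2 + 0.25·π_3 + 0.25·π_4
π_3 = 0.15·π_1 + 0.25·π_2 + 0.25·π_3 + 0.3·π_4
Solving with the normalization constraint gives π = (0.3018, 0.2610, 0.2302, 0.2070).
So the stationary probability of Critical is 0.3018.

0.3018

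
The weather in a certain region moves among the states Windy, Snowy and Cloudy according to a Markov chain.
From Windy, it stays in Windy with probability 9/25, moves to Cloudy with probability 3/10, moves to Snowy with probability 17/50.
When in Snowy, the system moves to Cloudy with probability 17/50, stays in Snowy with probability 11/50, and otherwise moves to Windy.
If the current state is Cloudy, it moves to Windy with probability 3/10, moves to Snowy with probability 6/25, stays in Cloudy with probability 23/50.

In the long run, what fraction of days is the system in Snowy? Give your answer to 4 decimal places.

0.2705

Let the stationary distribution be π with π = πP and π_1 + π_2 + π_3 = 1.
π_1 = 0.36·π_1 + 0.44·π_2 + 0.3·π_3
π_2 = 0.34·π_1 + 0.22·π_2 + 0.24·π_3
Solving with the normalization constraint gives π = (0.3594, 0.2705, 0.3700).
So the stationary probability of Snowy is 0.2705.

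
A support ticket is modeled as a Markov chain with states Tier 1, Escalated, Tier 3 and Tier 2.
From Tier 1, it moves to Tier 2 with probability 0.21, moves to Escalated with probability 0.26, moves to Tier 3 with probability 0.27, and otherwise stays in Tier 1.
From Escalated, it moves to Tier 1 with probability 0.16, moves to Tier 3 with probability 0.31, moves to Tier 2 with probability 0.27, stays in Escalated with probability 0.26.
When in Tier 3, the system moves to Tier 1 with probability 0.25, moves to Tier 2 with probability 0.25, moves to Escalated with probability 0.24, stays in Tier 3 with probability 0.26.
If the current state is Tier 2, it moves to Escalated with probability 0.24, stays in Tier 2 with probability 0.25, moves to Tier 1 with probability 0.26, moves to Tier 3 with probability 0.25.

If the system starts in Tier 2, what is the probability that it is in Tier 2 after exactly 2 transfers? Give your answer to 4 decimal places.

Propagate the distribution vector 2 transfers from Tier 2.
After 0 transfers: (0.0000, 0.0000, 0.0000, 1.0000)
After 1 transfer: (0.2600, 0.2400, 0.2500, 0.2500)
After 2 transfers: (0.2335, 0.2500, 0.2721, 0.2444)
P(in Tier 2 after 2 transfers) = 0.2444

0.2444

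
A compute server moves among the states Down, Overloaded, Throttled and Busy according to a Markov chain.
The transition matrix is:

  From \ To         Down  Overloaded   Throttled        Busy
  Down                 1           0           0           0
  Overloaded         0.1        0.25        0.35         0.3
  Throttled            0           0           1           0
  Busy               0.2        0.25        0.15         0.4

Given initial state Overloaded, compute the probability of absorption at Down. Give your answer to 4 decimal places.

0.3200

Let h(s) be the probability of absorption at Down starting from transient state s. Then h(Down) = 1 and h(Throttled) = 0. By first-step analysis:
h(Overloaded) = 0.1·1 + 0.25·h(Overloaded) + 0.35·0 + 0.3·h(Busy)
h(Busy) = 0.2·1 + 0.25·h(Overloaded) + 0.15·0 + 0.4·h(Busy)
Solving: h(Overloaded) = 0.3200, h(Busy) = 0.4667.
Starting from Overloaded, the probability is 0.3200.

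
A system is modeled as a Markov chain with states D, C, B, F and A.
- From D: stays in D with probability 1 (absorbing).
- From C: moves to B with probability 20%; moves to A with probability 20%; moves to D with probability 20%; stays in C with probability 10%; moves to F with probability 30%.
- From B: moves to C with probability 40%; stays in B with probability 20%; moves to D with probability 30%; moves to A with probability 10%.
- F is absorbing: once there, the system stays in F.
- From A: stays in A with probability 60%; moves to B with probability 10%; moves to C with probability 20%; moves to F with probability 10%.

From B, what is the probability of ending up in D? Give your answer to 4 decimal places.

0.6502

Let h(s) be the probability of absorption at D starting from transient state s. Then h(D) = 1 and h(F) = 0. By first-step analysis:
h(C) = 0.2·1 + 0.1·h(C) + 0.2·h(B) + 0.3·0 + 0.2·h(A)
h(B) = 0.3·1 + 0.4·h(C) + 0.2·h(B) + 0.1·h(A)
h(A) = 0.2·h(C) + 0.1·h(B) + 0.1·0 + 0.6·h(A)
Solving: h(C) = 0.4532, h(B) = 0.6502, h(A) = 0.3892.
Starting from B, the probability is 0.6502.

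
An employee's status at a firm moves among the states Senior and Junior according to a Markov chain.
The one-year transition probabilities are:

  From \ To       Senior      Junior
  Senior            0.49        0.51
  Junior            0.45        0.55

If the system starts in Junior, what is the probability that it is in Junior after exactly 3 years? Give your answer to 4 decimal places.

0.5313

Propagate the distribution vector 3 years from Junior.
After 0 years: (0.0000, 1.0000)
After 1 year: (0.4500, 0.5500)
After 2 years: (0.4680, 0.5320)
After 3 years: (0.4687, 0.5313)
P(in Junior after 3 years) = 0.5313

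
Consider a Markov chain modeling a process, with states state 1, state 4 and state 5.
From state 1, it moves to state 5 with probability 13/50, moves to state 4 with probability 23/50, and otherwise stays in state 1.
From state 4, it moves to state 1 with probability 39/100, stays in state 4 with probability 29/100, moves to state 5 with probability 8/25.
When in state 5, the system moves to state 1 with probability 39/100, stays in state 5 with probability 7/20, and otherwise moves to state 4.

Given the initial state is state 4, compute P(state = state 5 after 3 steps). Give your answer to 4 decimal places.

0.3084

Propagate the distribution vector 3 steps from state 4.
After 0 steps: (0.0000, 1.0000, 0.0000)
After 1 step: (0.3900, 0.2900, 0.3200)
After 2 steps: (0.3471, 0.3467, 0.3062)
After 3 steps: (0.3518, 0.3398, 0.3084)
P(in state 5 after 3 steps) = 0.3084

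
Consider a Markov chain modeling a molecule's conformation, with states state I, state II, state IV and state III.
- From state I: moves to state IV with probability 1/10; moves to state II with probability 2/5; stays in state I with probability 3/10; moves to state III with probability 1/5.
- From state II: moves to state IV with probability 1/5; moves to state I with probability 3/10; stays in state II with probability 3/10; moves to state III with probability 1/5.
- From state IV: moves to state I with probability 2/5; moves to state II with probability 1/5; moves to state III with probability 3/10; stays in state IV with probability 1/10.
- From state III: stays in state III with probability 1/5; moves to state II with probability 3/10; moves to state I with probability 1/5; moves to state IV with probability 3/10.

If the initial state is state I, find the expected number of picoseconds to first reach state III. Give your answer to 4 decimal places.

4.6862

Let t(s) be the expected number of picoseconds to first reach state III from state s, with t(state III) = 0. Conditioning on the first picosecond:
t(state I) = 1 + 0.3·t(state I) + 0.4·t(state II) + 0.1·t(state IV)
t(state II) = 1 + 0.3·t(state I) + 0.3·t(state II) + 0.2·t(state IV)
t(state IV) = 1 + 0.4·t(state I) + 0.2·t(state II) + 0.1·t(state IV)
Solving: t(state I) = 4.6862, t(state II) = 4.6444, t(state IV) = 4.2259.
Expected picoseconds from state I to state III: 4.6862.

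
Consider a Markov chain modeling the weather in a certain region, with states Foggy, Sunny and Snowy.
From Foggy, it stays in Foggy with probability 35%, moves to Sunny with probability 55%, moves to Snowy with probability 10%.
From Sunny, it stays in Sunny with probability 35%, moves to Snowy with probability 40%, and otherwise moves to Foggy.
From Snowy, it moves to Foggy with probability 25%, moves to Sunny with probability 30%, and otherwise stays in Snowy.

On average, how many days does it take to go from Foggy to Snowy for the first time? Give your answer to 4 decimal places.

4.2105

Let t(s) be the expected number of days to first reach Snowy from state s, with t(Snowy) = 0. Conditioning on the first day:
t(Foggy) = 1 + 0.35·t(Foggy) + 0.55·t(Sunny)
t(Sunny) = 1 + 0.25·t(Foggy) + 0.35·t(Sunny)
Solving: t(Foggy) = 4.2105, t(Sunny) = 3.1579.
Expected days from Foggy to Snowy: 4.2105.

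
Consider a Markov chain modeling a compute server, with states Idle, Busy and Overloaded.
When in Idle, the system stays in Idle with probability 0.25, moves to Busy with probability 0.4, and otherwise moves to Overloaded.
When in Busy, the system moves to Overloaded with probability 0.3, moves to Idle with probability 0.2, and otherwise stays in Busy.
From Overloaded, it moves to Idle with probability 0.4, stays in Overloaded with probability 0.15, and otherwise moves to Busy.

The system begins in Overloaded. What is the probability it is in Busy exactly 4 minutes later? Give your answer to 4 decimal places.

Propagate the distribution vector 4 minutes from Overloaded.
After 0 minutes: (0.0000, 0.0000, 1.0000)
After 1 minute: (0.4000, 0.4500, 0.1500)
After 2 minutes: (0.2500, 0.4525, 0.2975)
After 3 minutes: (0.2720, 0.4601, 0.2679)
After 4 minutes: (0.2672, 0.4594, 0.2734)
P(in Busy after 4 minutes) = 0.4594

0.4594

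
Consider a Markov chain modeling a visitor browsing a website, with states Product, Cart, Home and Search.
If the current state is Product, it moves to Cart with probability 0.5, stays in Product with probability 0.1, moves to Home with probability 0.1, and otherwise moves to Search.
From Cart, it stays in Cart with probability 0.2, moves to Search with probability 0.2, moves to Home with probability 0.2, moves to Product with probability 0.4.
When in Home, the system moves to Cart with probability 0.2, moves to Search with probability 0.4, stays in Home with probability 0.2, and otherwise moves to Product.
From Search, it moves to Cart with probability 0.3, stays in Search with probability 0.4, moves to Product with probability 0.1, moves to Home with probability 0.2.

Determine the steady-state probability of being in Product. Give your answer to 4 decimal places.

Let the stationary distribution be π with π = πP and π_1 + π_2 + π_3 + π_4 = 1.
π_1 = 0.1·π_1 + 0.4·π_2 + 0.2·π_3 + 0.1·π_4
π_2 = 0.5·π_1 + 0.2·π_2 + 0.2·π_3 + 0.3·π_4
π_3 = 0.1·π_1 + 0.2·π_2 + 0.2·π_3 + 0.2·π_4
Solving with the normalization constraint gives π = (0.2061, 0.2939, 0.1794, 0.3206).
So the stationary probability of Product is 0.2061.

0.2061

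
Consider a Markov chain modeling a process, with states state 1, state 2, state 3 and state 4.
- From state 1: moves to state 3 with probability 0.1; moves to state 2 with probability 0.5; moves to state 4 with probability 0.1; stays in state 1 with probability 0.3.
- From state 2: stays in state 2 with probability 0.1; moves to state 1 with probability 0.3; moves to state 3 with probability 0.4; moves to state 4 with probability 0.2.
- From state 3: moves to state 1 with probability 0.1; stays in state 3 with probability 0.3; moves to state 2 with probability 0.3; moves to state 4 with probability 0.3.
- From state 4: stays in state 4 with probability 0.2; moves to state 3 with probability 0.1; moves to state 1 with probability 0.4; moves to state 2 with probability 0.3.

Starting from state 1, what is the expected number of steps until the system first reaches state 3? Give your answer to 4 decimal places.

4.9805

Let t(s) be the expected number of steps to first reach state 3 from state s, with t(state 3) = 0. Conditioning on the first step:
t(state 1) = 1 + 0.3·t(state 1) + 0.5·t(state 2) + 0.1·t(state 4)
t(state 2) = 1 + 0.3·t(state 1) + 0.1·t(state 2) + 0.2·t(state 4)
t(state 4) = 1 + 0.4·t(state 1) + 0.3·t(state 2) + 0.2·t(state 4)
Solving: t(state 1) = 4.9805, t(state 2) = 3.9300, t(state 4) = 5.2140.
Expected steps from state 1 to state 3: 4.9805.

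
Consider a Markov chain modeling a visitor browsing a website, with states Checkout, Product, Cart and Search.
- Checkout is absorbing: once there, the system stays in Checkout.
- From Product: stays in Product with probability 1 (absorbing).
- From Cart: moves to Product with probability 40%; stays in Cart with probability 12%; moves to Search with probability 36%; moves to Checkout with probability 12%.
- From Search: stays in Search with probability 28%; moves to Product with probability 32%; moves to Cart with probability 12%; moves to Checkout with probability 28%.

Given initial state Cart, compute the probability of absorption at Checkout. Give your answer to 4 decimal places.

Let h(s) be the probability of absorption at Checkout starting from transient state s. Then h(Checkout) = 1 and h(Product) = 0. By first-step analysis:
h(Cart) = 0.12·1 + 0.4·0 + 0.12·h(Cart) + 0.36·h(Search)
h(Search) = 0.28·1 + 0.32·0 + 0.12·h(Cart) + 0.28·h(Search)
Solving: h(Cart) = 0.3171, h(Search) = 0.4417.
Starting from Cart, the probability is 0.3171.

0.3171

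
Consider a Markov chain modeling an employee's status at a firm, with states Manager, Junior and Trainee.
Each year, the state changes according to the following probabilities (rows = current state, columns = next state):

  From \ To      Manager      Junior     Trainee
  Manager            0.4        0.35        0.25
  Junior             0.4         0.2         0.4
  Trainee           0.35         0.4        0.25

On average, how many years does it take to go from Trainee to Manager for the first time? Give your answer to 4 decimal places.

2.7273

Let t(s) be the expected number of years to first reach Manager from state s, with t(Manager) = 0. Conditioning on the first year:
t(Junior) = 1 + 0.2·t(Junior) + 0.4·t(Trainee)
t(Trainee) = 1 + 0.4·t(Junior) + 0.25·t(Trainee)
Solving: t(Junior) = 2.6136, t(Trainee) = 2.7273.
Expected years from Trainee to Manager: 2.7273.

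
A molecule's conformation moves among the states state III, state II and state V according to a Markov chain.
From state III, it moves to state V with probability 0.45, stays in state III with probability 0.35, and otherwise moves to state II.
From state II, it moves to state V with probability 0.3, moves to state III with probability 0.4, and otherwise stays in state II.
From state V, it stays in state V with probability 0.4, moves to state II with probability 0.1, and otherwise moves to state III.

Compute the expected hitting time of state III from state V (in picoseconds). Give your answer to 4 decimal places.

Let t(s) be the expected number of picoseconds to first reach state III from state s, with t(state III) = 0. Conditioning on the first picosecond:
t(state II) = 1 + 0.3·t(state II) + 0.3·t(state V)
t(state V) = 1 + 0.1·t(state II) + 0.4·t(state V)
Solving: t(state II) = 2.3077, t(state V) = 2.0513.
Expected picoseconds from state V to state III: 2.0513.

2.0513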